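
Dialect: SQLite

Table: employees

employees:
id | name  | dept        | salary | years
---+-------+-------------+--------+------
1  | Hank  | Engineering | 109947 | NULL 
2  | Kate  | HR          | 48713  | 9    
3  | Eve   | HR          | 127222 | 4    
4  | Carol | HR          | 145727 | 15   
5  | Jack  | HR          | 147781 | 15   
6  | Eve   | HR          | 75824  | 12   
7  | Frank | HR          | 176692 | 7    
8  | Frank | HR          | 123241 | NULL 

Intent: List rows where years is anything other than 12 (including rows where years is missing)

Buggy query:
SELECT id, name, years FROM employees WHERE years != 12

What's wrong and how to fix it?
Bug: Inequality against NULL is unknown, not true; rows with NULL are dropped

Fix: Add an explicit OR years IS NULL to include the missing-value rows

Corrected query:
SELECT id, name, years FROM employees WHERE years != 12 OR years IS NULL

Result:
id | name  | years
---+-------+------
1  | Hank  | NULL 
2  | Kate  | 9    
3  | Eve   | 4    
4  | Carol | 15   
5  | Jack  | 15   
7  | Frank | 7    
8  | Frank | NULL 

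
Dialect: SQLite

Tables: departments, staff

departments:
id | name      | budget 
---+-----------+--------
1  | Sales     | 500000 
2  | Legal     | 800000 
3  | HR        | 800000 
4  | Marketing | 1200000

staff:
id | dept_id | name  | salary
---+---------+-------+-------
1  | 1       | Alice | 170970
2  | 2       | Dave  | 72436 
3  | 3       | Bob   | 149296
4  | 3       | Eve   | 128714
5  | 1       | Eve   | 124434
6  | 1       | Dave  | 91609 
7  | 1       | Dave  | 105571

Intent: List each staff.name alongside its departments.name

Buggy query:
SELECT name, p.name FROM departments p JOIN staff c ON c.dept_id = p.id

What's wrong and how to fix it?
Bug: 'name' exists in both joined tables, so the database can't tell which one is meant

Fix: Qualify the column with its table alias (c.name)

Corrected query:
SELECT c.name, p.name FROM departments p JOIN staff c ON c.dept_id = p.id

Result:
name  | name 
------+------
Alice | Sales
Dave  | Legal
Bob   | HR   
Eve   | HR   
Eve   | Sales
Dave  | Sales
Dave  | Sales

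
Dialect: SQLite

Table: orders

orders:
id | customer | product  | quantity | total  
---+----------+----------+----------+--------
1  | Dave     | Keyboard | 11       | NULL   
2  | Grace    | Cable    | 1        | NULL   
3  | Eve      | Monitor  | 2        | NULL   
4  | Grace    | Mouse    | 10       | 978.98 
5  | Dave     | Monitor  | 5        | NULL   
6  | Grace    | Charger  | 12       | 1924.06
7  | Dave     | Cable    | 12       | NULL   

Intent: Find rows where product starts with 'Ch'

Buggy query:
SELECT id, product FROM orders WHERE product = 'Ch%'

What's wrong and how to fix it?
Bug: '=' compares the literal string including the % character; pattern matching needs LIKE

Fix: Use LIKE for wildcard pattern matching

Corrected query:
SELECT id, product FROM orders WHERE product LIKE 'Ch%'

Result:
id | product
---+--------
6  | Charger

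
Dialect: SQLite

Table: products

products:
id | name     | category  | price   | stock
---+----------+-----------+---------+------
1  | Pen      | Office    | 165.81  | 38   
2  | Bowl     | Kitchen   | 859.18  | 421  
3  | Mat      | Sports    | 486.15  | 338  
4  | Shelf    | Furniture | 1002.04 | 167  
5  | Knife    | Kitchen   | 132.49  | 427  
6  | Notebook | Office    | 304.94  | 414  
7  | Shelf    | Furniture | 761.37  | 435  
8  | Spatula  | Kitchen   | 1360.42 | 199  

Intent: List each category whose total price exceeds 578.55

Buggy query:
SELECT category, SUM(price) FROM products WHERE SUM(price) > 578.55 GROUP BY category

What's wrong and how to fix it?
Bug: SUM(price) is an aggregate, but WHERE filters rows before aggregation

Fix: Use HAVING (which filters groups after aggregation) instead of WHERE

Corrected query:
SELECT category, SUM(price) FROM products GROUP BY category HAVING SUM(price) > 578.55

Result:
category  | SUM(price)
----------+-----------
Furniture | 1763.41   
Kitchen   | 2352.09   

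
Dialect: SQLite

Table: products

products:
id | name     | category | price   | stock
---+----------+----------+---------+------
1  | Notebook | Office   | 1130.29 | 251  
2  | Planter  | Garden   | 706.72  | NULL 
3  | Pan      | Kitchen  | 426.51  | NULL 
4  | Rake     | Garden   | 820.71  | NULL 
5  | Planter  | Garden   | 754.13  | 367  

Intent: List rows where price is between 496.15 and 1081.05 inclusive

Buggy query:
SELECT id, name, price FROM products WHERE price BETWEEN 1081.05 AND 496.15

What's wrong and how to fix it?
Bug: BETWEEN expects the lower bound first; with 1081.05 AND 496.15 the range is empty

Fix: Write BETWEEN 496.15 AND 1081.05

Corrected query:
SELECT id, name, price FROM products WHERE price BETWEEN 496.15 AND 1081.05

Result:
id | name    | price 
---+---------+-------
2  | Planter | 706.72
4  | Rake    | 820.71
5  | Planter | 754.13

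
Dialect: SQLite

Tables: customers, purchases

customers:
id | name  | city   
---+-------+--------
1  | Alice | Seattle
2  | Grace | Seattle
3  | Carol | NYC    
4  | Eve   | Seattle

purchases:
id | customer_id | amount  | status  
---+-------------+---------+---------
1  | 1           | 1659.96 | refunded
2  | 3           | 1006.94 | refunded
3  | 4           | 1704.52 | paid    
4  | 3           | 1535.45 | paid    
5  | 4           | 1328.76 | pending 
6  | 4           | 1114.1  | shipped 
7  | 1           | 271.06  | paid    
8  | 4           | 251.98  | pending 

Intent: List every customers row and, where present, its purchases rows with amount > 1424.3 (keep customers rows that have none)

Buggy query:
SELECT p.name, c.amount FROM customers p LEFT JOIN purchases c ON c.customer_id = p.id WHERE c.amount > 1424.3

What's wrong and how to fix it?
Bug: A WHERE condition on the right-hand table after LEFT JOIN drops unmatched parents

Fix: Move the right-table condition into the ON clause so unmatched parents are kept

Corrected query:
SELECT p.name, c.amount FROM customers p LEFT JOIN purchases c ON c.customer_id = p.id AND c.amount > 1424.3

Result:
name  | amount 
------+--------
Alice | 1659.96
Grace | NULL   
Carol | 1535.45
Eve   | 1704.52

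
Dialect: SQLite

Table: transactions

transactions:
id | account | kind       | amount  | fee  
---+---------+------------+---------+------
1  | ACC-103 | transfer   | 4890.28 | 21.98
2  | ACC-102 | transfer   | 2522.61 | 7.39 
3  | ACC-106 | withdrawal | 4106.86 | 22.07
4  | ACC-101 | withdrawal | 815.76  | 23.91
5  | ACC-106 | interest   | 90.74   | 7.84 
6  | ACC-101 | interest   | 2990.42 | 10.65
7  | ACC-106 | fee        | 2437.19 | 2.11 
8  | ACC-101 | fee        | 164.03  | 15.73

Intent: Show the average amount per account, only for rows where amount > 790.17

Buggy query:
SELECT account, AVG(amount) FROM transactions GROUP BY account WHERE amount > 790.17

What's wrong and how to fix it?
Bug: WHERE cannot follow GROUP BY

Fix: Place WHERE between FROM and GROUP BY

Corrected query:
SELECT account, AVG(amount) FROM transactions WHERE amount > 790.17 GROUP BY account

Result:
account | AVG(amount)
--------+------------
ACC-101 | 1903.09    
ACC-102 | 2522.61    
ACC-103 | 4890.28    
ACC-106 | 3272.025   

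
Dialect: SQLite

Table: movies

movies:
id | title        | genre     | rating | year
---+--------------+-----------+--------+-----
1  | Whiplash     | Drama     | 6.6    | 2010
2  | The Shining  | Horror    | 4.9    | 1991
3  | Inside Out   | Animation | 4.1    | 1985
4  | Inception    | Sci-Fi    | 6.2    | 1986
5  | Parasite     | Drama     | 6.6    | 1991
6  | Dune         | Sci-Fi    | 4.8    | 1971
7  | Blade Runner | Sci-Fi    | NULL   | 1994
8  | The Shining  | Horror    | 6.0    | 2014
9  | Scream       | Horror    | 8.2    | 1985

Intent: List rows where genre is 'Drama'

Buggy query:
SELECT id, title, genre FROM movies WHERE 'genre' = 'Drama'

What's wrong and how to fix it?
Bug: 'genre' in single quotes is a string literal, not the column; the comparison is literal-vs-literal and never true

Fix: Remove the quotes around the column name (or use double quotes for an identifier)

Corrected query:
SELECT id, title, genre FROM movies WHERE genre = 'Drama'

Result:
id | title    | genre
---+----------+------
1  | Whiplash | Drama
5  | Parasite | Drama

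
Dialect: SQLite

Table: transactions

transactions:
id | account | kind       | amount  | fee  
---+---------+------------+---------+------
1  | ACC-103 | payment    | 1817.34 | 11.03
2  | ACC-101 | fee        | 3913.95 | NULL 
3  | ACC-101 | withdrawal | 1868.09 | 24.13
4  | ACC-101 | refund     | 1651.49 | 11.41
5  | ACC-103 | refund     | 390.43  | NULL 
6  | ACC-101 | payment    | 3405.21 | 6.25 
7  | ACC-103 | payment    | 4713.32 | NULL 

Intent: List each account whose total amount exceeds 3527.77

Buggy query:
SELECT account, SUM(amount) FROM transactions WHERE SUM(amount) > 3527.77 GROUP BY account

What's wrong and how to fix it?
Bug: SUM(amount) is an aggregate, but WHERE filters rows before aggregation

Fix: Use HAVING (which filters groups after aggregation) instead of WHERE

Corrected query:
SELECT account, SUM(amount) FROM transactions GROUP BY account HAVING SUM(amount) > 3527.77

Result:
account | SUM(amount)
--------+------------
ACC-101 | 10838.74   
ACC-103 | 6921.09    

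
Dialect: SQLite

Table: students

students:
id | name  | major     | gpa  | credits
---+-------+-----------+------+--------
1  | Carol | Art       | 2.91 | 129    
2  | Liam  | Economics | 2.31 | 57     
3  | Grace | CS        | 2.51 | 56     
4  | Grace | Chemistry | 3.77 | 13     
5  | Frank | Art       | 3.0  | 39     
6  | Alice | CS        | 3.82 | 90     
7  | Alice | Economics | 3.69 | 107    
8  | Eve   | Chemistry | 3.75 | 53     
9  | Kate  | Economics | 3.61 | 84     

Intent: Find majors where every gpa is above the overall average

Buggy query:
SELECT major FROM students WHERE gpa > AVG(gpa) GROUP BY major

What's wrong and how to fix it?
Bug: WHERE evaluates per row before aggregation, so AVG() is unavailable

Fix: Compute the overall average in a scalar subquery and compare each group's MIN against it in HAVING

Corrected query:
SELECT major FROM students GROUP BY major HAVING MIN(gpa) > (SELECT AVG(gpa) FROM students)

Result:
major    
---------
Chemistry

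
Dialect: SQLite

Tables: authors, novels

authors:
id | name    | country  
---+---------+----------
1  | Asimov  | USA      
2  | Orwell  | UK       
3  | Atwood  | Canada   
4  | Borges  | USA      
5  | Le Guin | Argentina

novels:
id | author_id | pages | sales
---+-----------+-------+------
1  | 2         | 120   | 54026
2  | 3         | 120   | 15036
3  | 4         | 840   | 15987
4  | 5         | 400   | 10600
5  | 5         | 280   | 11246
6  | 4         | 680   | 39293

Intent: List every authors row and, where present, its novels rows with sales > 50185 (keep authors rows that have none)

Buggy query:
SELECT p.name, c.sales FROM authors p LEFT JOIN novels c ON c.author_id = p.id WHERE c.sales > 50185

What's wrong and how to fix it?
Bug: A WHERE condition on the right-hand table after LEFT JOIN drops unmatched parents

Fix: Move the right-table condition into the ON clause so unmatched parents are kept

Corrected query:
SELECT p.name, c.sales FROM authors p LEFT JOIN novels c ON c.author_id = p.id AND c.sales > 50185

Result:
name    | sales
--------+------
Asimov  | NULL 
Orwell  | 54026
Atwood  | NULL 
Borges  | NULL 
Le Guin | NULL 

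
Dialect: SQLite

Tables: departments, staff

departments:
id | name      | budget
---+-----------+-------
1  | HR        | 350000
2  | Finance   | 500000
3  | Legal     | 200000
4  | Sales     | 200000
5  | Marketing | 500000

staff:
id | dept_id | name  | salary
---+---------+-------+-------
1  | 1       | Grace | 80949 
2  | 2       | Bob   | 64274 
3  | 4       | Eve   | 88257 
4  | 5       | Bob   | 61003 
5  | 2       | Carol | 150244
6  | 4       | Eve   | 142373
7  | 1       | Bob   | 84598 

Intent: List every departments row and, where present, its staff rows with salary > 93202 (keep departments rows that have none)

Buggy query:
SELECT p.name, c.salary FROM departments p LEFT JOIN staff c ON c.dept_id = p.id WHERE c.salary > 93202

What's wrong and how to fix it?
Bug: A WHERE condition on the right-hand table after LEFT JOIN drops unmatched parents

Fix: Move the right-table condition into the ON clause so unmatched parents are kept

Corrected query:
SELECT p.name, c.salary FROM departments p LEFT JOIN staff c ON c.dept_id = p.id AND c.salary > 93202

Result:
name      | salary
----------+-------
HR        | NULL  
Finance   | 150244
Legal     | NULL  
Sales     | 142373
Marketing | NULL  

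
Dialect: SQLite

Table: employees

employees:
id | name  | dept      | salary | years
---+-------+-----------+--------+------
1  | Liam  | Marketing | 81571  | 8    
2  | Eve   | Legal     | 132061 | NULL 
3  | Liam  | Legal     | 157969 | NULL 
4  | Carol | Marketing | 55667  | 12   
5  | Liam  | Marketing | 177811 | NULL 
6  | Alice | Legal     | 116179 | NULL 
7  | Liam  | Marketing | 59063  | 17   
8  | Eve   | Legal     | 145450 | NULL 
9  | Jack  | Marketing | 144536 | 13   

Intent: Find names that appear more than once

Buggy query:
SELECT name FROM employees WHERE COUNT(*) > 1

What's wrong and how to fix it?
Bug: WHERE can't reference COUNT(*); aggregates are computed after WHERE

Fix: Group first, then use HAVING for the count condition

Corrected query:
SELECT name FROM employees GROUP BY name HAVING COUNT(*) > 1

Result:
name
----
Eve 
Liam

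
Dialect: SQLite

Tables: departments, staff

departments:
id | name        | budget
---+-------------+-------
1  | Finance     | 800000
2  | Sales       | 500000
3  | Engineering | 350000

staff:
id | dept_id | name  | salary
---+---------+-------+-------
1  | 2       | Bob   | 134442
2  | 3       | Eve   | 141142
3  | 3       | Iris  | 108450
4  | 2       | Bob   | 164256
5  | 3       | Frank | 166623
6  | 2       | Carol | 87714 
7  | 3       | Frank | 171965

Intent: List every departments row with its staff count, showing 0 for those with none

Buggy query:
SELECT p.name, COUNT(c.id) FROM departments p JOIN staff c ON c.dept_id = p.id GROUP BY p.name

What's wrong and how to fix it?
Bug: INNER JOIN drops departments rows that have no matching staff rows

Fix: Switch to LEFT JOIN to retain unmatched parent rows

Corrected query:
SELECT p.name, COUNT(c.id) FROM departments p LEFT JOIN staff c ON c.dept_id = p.id GROUP BY p.name

Result:
name        | COUNT(c.id)
------------+------------
Engineering | 4          
Finance     | 0          
Sales       | 3          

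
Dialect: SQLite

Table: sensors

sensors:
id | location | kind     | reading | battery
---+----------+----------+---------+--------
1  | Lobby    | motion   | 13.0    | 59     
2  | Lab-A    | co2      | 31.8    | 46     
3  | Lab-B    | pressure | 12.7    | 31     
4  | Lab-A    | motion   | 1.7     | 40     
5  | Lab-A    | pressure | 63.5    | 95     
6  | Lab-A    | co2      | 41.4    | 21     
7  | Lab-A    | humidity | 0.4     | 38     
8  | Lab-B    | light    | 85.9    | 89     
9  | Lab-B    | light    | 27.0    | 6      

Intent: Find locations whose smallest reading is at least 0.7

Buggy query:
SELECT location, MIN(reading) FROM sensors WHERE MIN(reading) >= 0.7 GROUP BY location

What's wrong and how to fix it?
Bug: Aggregates like MIN are computed per group after WHERE runs

Fix: Replace WHERE with HAVING after the GROUP BY

Corrected query:
SELECT location, MIN(reading) FROM sensors GROUP BY location HAVING MIN(reading) >= 0.7

Result:
location | MIN(reading)
---------+-------------
Lab-B    | 12.7        
Lobby    | 13          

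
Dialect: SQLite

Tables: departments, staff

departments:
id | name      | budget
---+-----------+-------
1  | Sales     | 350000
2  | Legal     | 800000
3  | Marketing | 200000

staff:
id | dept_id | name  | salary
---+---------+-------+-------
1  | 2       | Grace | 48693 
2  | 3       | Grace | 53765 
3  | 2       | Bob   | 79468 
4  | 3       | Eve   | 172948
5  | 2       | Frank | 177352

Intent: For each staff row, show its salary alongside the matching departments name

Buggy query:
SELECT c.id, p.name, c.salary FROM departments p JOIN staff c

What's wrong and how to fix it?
Bug: JOIN with no ON clause produces a cartesian product; every staff row pairs with every departments row

Fix: Specify the join condition linking the foreign key to the parent id

Corrected query:
SELECT c.id, p.name, c.salary FROM departments p JOIN staff c ON c.dept_id = p.id

Result:
id | name      | salary
---+-----------+-------
1  | Legal     | 48693 
2  | Marketing | 53765 
3  | Legal     | 79468 
4  | Marketing | 172948
5  | Legal     | 177352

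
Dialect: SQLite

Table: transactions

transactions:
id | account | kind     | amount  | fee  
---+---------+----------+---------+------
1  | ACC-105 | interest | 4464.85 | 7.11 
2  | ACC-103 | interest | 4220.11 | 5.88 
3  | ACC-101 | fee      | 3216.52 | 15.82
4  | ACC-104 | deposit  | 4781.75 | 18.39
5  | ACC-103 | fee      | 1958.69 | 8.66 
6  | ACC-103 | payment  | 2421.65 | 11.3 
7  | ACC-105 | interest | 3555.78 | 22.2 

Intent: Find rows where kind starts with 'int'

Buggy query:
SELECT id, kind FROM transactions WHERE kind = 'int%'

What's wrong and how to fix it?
Bug: Wildcards only work with LIKE; '=' treats '%' as a literal character

Fix: Replace '=' with LIKE so 'int%' is treated as a pattern

Corrected query:
SELECT id, kind FROM transactions WHERE kind LIKE 'int%'

Result:
id | kind    
---+---------
1  | interest
2  | interest
7  | interest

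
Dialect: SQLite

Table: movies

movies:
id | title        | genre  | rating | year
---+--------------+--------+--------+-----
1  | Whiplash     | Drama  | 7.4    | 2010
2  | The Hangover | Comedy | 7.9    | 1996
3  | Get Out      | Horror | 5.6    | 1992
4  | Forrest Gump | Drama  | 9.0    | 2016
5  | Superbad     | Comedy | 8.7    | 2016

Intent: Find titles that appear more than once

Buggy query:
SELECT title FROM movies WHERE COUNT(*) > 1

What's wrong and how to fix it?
Bug: WHERE can't reference COUNT(*); aggregates are computed after WHERE

Fix: Group first, then use HAVING for the count condition

Corrected query:
SELECT title FROM movies GROUP BY title HAVING COUNT(*) > 1

Result:
(no rows)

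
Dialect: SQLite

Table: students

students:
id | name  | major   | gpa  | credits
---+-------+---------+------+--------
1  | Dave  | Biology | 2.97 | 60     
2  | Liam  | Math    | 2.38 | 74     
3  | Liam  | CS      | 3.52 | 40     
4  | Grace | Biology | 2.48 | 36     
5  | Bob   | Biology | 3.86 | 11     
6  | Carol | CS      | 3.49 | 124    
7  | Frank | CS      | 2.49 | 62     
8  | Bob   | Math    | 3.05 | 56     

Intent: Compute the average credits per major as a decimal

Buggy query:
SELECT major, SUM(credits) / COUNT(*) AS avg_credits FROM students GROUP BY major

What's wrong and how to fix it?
Bug: SUM(credits) and COUNT(*) are both integers; the division truncates the fractional part

Fix: Multiply by 1.0 (or CAST to REAL) to force floating-point division

Corrected query:
SELECT major, SUM(credits) * 1.0 / COUNT(*) AS avg_credits FROM students GROUP BY major

Result:
major   | avg_credits
--------+------------
Biology | 35.666667  
CS      | 75.333333  
Math    | 65         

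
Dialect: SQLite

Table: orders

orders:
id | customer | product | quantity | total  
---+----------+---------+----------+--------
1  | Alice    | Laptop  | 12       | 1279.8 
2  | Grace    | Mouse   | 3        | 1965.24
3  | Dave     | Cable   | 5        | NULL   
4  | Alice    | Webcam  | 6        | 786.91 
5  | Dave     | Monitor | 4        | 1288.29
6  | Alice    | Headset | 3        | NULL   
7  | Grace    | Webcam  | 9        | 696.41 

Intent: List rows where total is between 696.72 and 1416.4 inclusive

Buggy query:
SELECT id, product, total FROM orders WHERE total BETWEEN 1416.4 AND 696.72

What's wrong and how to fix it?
Bug: The bounds are reversed; BETWEEN a AND b requires a <= b to match anything

Fix: Write BETWEEN 696.72 AND 1416.4

Corrected query:
SELECT id, product, total FROM orders WHERE total BETWEEN 696.72 AND 1416.4

Result:
id | product | total  
---+---------+--------
1  | Laptop  | 1279.8 
4  | Webcam  | 786.91 
5  | Monitor | 1288.29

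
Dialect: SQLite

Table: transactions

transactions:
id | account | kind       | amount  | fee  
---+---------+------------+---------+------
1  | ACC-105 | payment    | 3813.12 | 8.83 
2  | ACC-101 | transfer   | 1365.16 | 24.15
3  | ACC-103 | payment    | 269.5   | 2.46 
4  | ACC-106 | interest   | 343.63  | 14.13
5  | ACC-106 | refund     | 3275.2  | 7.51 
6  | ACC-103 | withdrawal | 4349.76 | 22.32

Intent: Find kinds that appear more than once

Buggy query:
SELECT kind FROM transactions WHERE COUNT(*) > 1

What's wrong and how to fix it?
Bug: COUNT(*) is an aggregate and cannot be used in WHERE

Fix: GROUP BY kind, then filter groups with HAVING COUNT(*) > 1

Corrected query:
SELECT kind FROM transactions GROUP BY kind HAVING COUNT(*) > 1

Result:
kind   
-------
payment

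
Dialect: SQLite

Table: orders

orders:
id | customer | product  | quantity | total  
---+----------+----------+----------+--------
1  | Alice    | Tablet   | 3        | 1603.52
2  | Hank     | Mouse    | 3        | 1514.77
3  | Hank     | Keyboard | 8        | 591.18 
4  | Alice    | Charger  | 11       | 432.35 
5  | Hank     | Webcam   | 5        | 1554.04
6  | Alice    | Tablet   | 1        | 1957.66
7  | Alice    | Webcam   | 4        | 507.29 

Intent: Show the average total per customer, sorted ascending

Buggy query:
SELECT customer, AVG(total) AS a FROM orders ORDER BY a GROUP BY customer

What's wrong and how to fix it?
Bug: ORDER BY appears before GROUP BY; SQL clause order requires GROUP BY first

Fix: Move ORDER BY to the end, after GROUP BY

Corrected query:
SELECT customer, AVG(total) AS a FROM orders GROUP BY customer ORDER BY a

Result:
customer | a          
---------+------------
Alice    | 1125.205   
Hank     | 1219.996667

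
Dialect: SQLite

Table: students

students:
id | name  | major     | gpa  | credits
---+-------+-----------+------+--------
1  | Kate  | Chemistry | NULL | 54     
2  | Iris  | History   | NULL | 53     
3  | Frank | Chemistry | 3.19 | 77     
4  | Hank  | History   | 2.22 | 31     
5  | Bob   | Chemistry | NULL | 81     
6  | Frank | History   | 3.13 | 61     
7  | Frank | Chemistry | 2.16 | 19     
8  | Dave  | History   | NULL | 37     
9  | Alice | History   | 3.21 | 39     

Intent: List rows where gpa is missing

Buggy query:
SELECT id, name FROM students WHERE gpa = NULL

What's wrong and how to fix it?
Bug: '= NULL' is always unknown in SQL three-valued logic, so no rows match

Fix: Use IS NULL to test for NULL

Corrected query:
SELECT id, name FROM students WHERE gpa IS NULL

Result:
id | name
---+-----
1  | Kate
2  | Iris
5  | Bob 
8  | Dave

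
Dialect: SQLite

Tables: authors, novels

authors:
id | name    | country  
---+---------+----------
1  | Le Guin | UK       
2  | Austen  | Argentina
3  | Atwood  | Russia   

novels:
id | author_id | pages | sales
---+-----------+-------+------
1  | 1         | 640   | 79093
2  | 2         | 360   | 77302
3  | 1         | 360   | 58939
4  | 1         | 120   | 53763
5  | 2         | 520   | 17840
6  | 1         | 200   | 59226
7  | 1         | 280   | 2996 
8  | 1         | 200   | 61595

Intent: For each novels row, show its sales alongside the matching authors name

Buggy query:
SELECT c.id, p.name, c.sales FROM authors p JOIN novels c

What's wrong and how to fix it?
Bug: Missing join condition: each novels row is matched to all authors rows instead of just its own

Fix: Specify the join condition linking the foreign key to the parent id

Corrected query:
SELECT c.id, p.name, c.sales FROM authors p JOIN novels c ON c.author_id = p.id

Result:
id | name    | sales
---+---------+------
1  | Le Guin | 79093
2  | Austen  | 77302
3  | Le Guin | 58939
4  | Le Guin | 53763
5  | Austen  | 17840
6  | Le Guin | 59226
7  | Le Guin | 2996 
8  | Le Guin | 61595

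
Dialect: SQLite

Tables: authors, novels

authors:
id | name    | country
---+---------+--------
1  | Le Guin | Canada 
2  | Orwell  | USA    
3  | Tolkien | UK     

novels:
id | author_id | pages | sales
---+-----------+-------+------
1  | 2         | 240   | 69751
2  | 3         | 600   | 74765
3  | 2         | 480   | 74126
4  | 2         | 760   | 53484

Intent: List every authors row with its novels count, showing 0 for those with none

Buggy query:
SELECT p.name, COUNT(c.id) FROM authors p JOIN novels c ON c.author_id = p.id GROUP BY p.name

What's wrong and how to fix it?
Bug: An inner join excludes parents with zero children

Fix: Use LEFT JOIN so parents without children still appear (COUNT(c.id) gives 0)

Corrected query:
SELECT p.name, COUNT(c.id) FROM authors p LEFT JOIN novels c ON c.author_id = p.id GROUP BY p.name

Result:
name    | COUNT(c.id)
--------+------------
Le Guin | 0          
Orwell  | 3          
Tolkien | 1          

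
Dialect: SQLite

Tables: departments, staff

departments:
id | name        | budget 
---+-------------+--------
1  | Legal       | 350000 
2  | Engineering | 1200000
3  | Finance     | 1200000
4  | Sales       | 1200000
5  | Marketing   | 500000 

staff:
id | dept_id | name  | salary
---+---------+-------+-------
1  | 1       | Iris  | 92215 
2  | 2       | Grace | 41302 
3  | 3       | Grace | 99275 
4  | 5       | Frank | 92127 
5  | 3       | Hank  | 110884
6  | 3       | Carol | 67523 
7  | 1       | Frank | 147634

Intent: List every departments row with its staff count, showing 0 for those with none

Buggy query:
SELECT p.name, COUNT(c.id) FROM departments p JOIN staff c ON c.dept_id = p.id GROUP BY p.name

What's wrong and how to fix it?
Bug: INNER JOIN drops departments rows that have no matching staff rows

Fix: Switch to LEFT JOIN to retain unmatched parent rows

Corrected query:
SELECT p.name, COUNT(c.id) FROM departments p LEFT JOIN staff c ON c.dept_id = p.id GROUP BY p.name

Result:
name        | COUNT(c.id)
------------+------------
Engineering | 1          
Finance     | 3          
Legal       | 2          
Marketing   | 1          
Sales       | 0          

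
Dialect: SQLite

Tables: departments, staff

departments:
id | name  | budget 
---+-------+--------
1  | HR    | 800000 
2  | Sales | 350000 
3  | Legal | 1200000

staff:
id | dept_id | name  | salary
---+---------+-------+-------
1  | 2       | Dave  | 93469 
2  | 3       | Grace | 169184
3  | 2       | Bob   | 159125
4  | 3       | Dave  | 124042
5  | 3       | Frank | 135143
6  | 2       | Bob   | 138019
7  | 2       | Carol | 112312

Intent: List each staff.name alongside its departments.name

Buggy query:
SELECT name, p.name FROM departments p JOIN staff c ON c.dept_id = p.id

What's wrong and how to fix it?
Bug: Both tables have a 'name' column; the unqualified reference is ambiguous

Fix: Qualify the column with its table alias (c.name)

Corrected query:
SELECT c.name, p.name FROM departments p JOIN staff c ON c.dept_id = p.id

Result:
name  | name 
------+------
Dave  | Sales
Grace | Legal
Bob   | Sales
Dave  | Legal
Frank | Legal
Bob   | Sales
Carol | Sales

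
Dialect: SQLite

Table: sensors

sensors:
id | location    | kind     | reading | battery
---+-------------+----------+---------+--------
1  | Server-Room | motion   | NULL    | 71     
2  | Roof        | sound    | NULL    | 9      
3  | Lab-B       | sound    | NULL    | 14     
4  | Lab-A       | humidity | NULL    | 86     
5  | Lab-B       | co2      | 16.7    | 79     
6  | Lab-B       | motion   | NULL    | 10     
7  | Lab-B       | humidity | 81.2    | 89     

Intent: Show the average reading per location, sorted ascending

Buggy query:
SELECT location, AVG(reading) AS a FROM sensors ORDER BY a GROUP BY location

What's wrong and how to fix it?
Bug: ORDER BY appears before GROUP BY; SQL clause order requires GROUP BY first

Fix: Reorder: SELECT … FROM … GROUP BY … ORDER BY …

Corrected query:
SELECT location, AVG(reading) AS a FROM sensors GROUP BY location ORDER BY a

Result:
location    | a    
------------+------
Lab-A       | NULL 
Roof        | NULL 
Server-Room | NULL 
Lab-B       | 48.95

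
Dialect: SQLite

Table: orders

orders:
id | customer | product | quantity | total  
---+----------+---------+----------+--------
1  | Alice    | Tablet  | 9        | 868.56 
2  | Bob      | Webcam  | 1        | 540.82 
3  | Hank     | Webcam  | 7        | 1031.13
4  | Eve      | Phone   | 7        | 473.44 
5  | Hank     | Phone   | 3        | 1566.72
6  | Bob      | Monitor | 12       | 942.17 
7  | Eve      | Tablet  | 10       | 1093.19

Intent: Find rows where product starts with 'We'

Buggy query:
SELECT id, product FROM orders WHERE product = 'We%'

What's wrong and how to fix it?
Bug: '=' compares the literal string including the % character; pattern matching needs LIKE

Fix: Replace '=' with LIKE so 'We%' is treated as a pattern

Corrected query:
SELECT id, product FROM orders WHERE product LIKE 'We%'

Result:
id | product
---+--------
2  | Webcam 
3  | Webcam 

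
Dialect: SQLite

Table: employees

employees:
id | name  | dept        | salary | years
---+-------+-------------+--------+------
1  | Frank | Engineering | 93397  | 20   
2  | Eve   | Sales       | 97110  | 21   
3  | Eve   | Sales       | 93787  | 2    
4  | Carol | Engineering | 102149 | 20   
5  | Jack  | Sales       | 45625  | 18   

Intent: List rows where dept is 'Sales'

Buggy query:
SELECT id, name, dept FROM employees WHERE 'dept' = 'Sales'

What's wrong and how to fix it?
Bug: 'dept' in single quotes is a string literal, not the column; the comparison is literal-vs-literal and never true

Fix: Remove the quotes around the column name (or use double quotes for an identifier)

Corrected query:
SELECT id, name, dept FROM employees WHERE dept = 'Sales'

Result:
id | name | dept 
---+------+------
2  | Eve  | Sales
3  | Eve  | Sales
5  | Jack | Sales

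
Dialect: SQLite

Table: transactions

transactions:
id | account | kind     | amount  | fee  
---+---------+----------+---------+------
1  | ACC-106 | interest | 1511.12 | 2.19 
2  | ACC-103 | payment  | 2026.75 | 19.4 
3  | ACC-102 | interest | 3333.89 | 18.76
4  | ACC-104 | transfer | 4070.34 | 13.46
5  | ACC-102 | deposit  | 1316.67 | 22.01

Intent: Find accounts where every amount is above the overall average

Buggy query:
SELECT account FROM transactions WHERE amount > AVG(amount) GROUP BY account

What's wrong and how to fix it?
Bug: WHERE evaluates per row before aggregation, so AVG() is unavailable

Fix: Compute the overall average in a scalar subquery and compare each group's MIN against it in HAVING

Corrected query:
SELECT account FROM transactions GROUP BY account HAVING MIN(amount) > (SELECT AVG(amount) FROM transactions)

Result:
account
-------
ACC-104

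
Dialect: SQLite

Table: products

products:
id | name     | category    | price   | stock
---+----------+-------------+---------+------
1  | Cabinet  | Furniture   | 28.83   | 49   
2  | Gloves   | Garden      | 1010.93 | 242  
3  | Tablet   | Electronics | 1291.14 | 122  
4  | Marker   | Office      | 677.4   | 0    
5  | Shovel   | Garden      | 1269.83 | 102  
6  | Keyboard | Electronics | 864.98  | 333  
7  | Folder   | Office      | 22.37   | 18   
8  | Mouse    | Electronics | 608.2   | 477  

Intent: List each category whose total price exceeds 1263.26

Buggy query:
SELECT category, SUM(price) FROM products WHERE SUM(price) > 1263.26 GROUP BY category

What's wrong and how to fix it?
Bug: WHERE runs before GROUP BY, so aggregates aren't available there

Fix: Move the aggregate condition to a HAVING clause

Corrected query:
SELECT category, SUM(price) FROM products GROUP BY category HAVING SUM(price) > 1263.26

Result:
category    | SUM(price)
------------+-----------
Electronics | 2764.32   
Garden      | 2280.76   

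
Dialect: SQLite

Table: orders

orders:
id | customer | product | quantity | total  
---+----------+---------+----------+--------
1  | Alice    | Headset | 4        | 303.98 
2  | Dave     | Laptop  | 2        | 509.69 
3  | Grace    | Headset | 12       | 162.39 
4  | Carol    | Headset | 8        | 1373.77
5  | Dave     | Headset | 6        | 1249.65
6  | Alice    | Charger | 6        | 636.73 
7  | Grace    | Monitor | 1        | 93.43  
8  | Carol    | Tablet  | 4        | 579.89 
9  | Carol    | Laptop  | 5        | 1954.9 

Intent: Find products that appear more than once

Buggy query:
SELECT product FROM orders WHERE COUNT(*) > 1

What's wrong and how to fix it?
Bug: COUNT(*) is an aggregate and cannot be used in WHERE

Fix: GROUP BY product, then filter groups with HAVING COUNT(*) > 1

Corrected query:
SELECT product FROM orders GROUP BY product HAVING COUNT(*) > 1

Result:
product
-------
Headset
Laptop 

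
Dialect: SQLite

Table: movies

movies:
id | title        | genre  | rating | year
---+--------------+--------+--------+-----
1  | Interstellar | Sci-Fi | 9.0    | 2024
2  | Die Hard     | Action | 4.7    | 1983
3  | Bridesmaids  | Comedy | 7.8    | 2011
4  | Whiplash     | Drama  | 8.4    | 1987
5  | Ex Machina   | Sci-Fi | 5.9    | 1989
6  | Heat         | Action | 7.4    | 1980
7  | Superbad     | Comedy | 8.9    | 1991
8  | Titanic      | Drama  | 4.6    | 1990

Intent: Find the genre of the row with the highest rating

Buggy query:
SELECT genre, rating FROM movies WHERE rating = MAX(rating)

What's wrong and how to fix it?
Bug: MAX(rating) is an aggregate and cannot be used directly in WHERE

Fix: Use a subquery: WHERE rating = (SELECT MAX(rating) FROM movies)

Corrected query:
SELECT genre, rating FROM movies WHERE rating = (SELECT MAX(rating) FROM movies)

Result:
genre  | rating
-------+-------
Sci-Fi | 9     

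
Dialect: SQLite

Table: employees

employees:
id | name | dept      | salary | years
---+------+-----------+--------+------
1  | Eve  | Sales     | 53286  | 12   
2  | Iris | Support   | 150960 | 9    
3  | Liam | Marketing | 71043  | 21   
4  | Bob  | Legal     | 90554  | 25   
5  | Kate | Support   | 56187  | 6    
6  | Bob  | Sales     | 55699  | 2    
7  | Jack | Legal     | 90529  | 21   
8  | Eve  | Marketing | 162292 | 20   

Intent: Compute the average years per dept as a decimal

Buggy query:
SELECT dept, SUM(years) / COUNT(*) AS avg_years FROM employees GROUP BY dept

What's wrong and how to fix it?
Bug: Both operands are integers, so '/' performs integer division and truncates

Fix: Cast one side to REAL so the division keeps the fractional part

Corrected query:
SELECT dept, SUM(years) * 1.0 / COUNT(*) AS avg_years FROM employees GROUP BY dept

Result:
dept      | avg_years
----------+----------
Legal     | 23       
Marketing | 20.5     
Sales     | 7        
Support   | 7.5      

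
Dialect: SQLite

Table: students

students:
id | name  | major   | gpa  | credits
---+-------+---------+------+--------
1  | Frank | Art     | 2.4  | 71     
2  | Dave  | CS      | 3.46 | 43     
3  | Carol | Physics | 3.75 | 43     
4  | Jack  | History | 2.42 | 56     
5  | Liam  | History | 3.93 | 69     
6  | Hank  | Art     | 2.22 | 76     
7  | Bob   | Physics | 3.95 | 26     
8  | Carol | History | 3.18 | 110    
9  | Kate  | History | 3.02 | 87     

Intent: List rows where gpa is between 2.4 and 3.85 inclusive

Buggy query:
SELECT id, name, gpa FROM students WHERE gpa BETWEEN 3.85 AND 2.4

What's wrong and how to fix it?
Bug: BETWEEN expects the lower bound first; with 3.85 AND 2.4 the range is empty

Fix: Write BETWEEN 2.4 AND 3.85

Corrected query:
SELECT id, name, gpa FROM students WHERE gpa BETWEEN 2.4 AND 3.85

Result:
id | name  | gpa 
---+-------+-----
1  | Frank | 2.4 
2  | Dave  | 3.46
3  | Carol | 3.75
4  | Jack  | 2.42
8  | Carol | 3.18
9  | Kate  | 3.02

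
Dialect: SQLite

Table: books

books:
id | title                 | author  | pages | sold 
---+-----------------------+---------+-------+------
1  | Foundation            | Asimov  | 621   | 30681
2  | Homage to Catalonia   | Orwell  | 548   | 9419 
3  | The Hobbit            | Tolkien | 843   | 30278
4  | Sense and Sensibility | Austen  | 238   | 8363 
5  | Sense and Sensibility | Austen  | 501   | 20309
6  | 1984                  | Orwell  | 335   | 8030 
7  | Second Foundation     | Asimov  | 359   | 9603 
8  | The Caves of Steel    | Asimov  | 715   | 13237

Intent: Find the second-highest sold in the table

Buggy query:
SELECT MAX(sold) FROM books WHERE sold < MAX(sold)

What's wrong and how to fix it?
Bug: The inner MAX is an aggregate inside WHERE, which is not allowed

Fix: Compute the overall MAX in a subquery, then take MAX of rows below it

Corrected query:
SELECT MAX(sold) FROM books WHERE sold < (SELECT MAX(sold) FROM books)

Result:
MAX(sold)
---------
30278    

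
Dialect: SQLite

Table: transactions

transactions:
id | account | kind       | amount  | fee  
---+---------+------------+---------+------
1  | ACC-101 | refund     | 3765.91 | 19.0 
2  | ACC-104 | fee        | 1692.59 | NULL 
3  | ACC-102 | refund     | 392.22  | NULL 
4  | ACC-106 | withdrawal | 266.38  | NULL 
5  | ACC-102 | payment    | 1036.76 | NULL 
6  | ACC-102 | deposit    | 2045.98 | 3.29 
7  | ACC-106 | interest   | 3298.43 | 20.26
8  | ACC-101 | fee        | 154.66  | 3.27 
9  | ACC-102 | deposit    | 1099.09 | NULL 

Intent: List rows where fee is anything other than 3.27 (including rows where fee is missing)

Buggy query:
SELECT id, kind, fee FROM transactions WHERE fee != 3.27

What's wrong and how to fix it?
Bug: Inequality against NULL is unknown, not true; rows with NULL are dropped

Fix: Handle NULL separately with IS NULL alongside the inequality

Corrected query:
SELECT id, kind, fee FROM transactions WHERE fee != 3.27 OR fee IS NULL

Result:
id | kind       | fee  
---+------------+------
1  | refund     | 19   
2  | fee        | NULL 
3  | refund     | NULL 
4  | withdrawal | NULL 
5  | payment    | NULL 
6  | deposit    | 3.29 
7  | interest   | 20.26
9  | deposit    | NULL 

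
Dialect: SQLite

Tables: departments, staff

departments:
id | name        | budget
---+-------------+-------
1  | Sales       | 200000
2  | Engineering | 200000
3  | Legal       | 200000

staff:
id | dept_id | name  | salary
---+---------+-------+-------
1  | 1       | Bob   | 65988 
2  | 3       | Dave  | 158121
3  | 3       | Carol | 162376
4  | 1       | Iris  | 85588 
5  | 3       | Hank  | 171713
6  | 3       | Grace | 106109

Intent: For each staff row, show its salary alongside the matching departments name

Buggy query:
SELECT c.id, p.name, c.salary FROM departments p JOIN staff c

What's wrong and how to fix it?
Bug: Missing join condition: each staff row is matched to all departments rows instead of just its own

Fix: Add ON c.dept_id = p.id to the JOIN

Corrected query:
SELECT c.id, p.name, c.salary FROM departments p JOIN staff c ON c.dept_id = p.id

Result:
id | name  | salary
---+-------+-------
1  | Sales | 65988 
2  | Legal | 158121
3  | Legal | 162376
4  | Sales | 85588 
5  | Legal | 171713
6  | Legal | 106109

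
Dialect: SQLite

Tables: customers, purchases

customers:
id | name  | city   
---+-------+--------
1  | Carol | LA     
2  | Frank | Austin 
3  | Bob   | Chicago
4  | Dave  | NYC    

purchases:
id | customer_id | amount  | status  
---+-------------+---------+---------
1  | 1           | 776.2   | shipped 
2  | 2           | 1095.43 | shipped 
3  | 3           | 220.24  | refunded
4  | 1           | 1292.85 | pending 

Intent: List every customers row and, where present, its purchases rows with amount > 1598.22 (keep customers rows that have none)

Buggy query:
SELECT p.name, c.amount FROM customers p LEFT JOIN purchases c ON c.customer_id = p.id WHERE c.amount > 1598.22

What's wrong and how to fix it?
Bug: A WHERE condition on the right-hand table after LEFT JOIN drops unmatched parents

Fix: Move the right-table condition into the ON clause so unmatched parents are kept

Corrected query:
SELECT p.name, c.amount FROM customers p LEFT JOIN purchases c ON c.customer_id = p.id AND c.amount > 1598.22

Result:
name  | amount
------+-------
Carol | NULL  
Frank | NULL  
Bob   | NULL  
Dave  | NULL  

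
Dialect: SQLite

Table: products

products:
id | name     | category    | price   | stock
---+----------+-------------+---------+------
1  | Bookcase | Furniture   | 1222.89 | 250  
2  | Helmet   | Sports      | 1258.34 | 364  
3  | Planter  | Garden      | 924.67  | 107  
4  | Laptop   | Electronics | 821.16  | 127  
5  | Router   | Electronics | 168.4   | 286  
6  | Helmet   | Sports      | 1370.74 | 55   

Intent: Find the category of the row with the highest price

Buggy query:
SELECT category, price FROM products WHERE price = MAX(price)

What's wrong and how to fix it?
Bug: WHERE is evaluated per row; an aggregate over the whole table isn't defined there

Fix: Wrap MAX in a scalar subquery so WHERE compares against a single value

Corrected query:
SELECT category, price FROM products WHERE price = (SELECT MAX(price) FROM products)

Result:
category | price  
---------+--------
Sports   | 1370.74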